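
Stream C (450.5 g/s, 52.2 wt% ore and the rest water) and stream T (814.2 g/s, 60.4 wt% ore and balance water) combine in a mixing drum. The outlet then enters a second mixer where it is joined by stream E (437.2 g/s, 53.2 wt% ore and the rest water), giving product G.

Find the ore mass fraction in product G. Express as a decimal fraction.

0.564

Overall, product flow = 1701.9 g/s.
ore in = 450.5×0.522 + 814.2×0.604 + 437.2×0.532 = 959.53 g/s.
ore fraction in G = 0.564.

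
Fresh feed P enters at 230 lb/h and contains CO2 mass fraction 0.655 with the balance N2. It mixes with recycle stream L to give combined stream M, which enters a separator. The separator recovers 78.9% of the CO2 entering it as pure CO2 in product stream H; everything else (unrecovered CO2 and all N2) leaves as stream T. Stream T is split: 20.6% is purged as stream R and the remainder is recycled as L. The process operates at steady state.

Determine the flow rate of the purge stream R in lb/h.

87.22 lb/h

N2 enters only via P and leaves only via the purge: 230×0.345 = 0.206×(N2 in T), and the separator passes all N2, so N2 in M = N2 in T = 385.19 lb/h.
CO2 in M: m_A = 230×0.655 + (1−0.206)·(1−0.789)·m_A, so m_A = 150.65/0.8325 = 180.97 lb/h.
T = (1−0.789)×180.97 + 385.19 = 423.38 lb/h.
Purge R = 0.206×423.38 = 87.216 lb/h.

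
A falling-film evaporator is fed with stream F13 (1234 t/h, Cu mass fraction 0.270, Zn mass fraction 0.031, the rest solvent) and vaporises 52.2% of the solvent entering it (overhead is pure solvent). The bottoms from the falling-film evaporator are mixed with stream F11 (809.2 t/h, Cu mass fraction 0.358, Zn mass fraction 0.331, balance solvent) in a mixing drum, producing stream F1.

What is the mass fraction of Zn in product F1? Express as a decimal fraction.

Vapour removed = 0.522×0.699×1234 = 450.26 t/h; concentrate = 783.74 t/h.
Zn reaching the mixer = 38.254 (from concentrate) + 809.2×0.331 = 306.1 t/h.
Product flow = 783.74 + 809.2 = 1592.9 t/h; Zn fraction = 0.192.

0.192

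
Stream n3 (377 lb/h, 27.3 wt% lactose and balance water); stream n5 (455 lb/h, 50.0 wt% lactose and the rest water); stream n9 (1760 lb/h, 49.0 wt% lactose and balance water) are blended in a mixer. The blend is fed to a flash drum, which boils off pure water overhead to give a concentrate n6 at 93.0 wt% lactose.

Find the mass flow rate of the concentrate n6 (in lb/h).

lactose entering = 377×0.273 + 455×0.500 + 1760×0.490 = 1192.8 lb/h.
All lactose reports to n6, so n6 = 1192.8/0.930 = 1282.6 lb/h.

1283 lb/h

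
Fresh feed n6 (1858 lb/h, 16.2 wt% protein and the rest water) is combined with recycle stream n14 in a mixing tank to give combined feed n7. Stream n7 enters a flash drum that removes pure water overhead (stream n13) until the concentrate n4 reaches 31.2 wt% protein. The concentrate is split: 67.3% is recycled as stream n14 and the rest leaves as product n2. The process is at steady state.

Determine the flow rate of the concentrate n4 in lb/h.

2950 lb/h

Overall protein balance (none leaves overhead): protein in fresh feed = protein in product, i.e. 1858×0.162 = (1−0.673)·n4·0.312.
n4 = 301/(0.312×0.327) = 2950.2 lb/h.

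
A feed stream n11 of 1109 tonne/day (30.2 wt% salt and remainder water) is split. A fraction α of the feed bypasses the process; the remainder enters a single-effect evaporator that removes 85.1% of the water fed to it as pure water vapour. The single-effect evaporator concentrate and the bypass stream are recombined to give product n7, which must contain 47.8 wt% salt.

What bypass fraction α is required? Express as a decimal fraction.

All 1109×0.302 = 334.92 tonne/day of salt reaches n7, so n7 = 334.92/0.478 = 700.67 tonne/day and vapour = 408.33 tonne/day.
The evaporator receives (1−α)·1109 of feed at 0.698 water and removes 0.851 of that water:
0.851×0.698×(1−α)×1109 = 408.33
(1−α) = 408.33/658.74 = 0.6199;  α = 0.3801.

0.380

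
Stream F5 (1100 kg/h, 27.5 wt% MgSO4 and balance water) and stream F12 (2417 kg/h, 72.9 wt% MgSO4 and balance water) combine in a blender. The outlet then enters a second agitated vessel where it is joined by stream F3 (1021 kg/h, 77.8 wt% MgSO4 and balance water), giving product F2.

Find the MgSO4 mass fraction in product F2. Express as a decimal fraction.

0.6300

Overall, product flow = 4538 kg/h.
MgSO4 in = 1100×0.275 + 2417×0.729 + 1021×0.778 = 2858.8 kg/h.
MgSO4 fraction in F2 = 0.6300.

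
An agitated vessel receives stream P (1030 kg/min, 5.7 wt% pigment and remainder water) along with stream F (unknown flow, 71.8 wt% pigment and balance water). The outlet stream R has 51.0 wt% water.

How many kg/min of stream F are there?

Let F be the unknown flow. Total out = 1030 + F.
water balance: 971.29 + 0.282·F = 0.510·(1030 + F)
(0.282 − 0.510)·F = 0.510×1030 − 971.29 = -445.99
F = -445.99 / -0.228 = 1956.1 kg/min

1956 kg/min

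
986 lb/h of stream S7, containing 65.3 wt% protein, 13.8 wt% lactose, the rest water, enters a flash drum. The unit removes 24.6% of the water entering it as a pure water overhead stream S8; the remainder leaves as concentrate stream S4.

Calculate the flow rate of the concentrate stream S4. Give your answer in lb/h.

water entering = 986×0.209 = 206.07 lb/h; overhead removed = 0.246×206.07 = 50.694 lb/h.
Concentrate = 986 − 50.694 = 935.31 lb/h.

935.3 lb/h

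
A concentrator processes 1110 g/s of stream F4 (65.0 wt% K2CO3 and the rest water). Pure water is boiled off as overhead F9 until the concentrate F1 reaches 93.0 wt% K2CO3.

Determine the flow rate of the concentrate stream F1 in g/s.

775.8 g/s

K2CO3 is conserved: 1110×0.650 = 721.5 g/s all reports to the concentrate.
Concentrate = 721.5/(target fraction) = 775.81 g/s.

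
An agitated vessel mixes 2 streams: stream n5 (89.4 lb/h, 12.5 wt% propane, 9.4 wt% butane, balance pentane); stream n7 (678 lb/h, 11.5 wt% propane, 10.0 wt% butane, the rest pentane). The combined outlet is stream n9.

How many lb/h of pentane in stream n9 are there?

pentane out = pentane in = 89.4×0.781 + 678×0.785 = 602.05 lb/h.

602.1 lb/h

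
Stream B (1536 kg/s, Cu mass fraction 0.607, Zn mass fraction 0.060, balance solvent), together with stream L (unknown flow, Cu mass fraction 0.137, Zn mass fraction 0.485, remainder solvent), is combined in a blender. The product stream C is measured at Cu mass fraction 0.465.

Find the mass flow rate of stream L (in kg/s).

Let L be the unknown flow. Total out = 1536 + L.
Cu balance: 932.35 + 0.137·L = 0.465·(1536 + L)
(0.137 − 0.465)·L = 0.465×1536 − 932.35 = -218.11
L = -218.11 / -0.328 = 664.98 kg/s

665 kg/s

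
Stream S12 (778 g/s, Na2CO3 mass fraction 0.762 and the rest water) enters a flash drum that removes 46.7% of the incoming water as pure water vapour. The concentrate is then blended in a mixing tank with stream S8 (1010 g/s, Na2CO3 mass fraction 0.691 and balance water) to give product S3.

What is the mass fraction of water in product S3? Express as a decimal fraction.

Vapour removed = 0.467×0.238×778 = 86.472 g/s; concentrate = 691.53 g/s.
water reaching the mixer = 98.692 (from concentrate) + 1010×0.309 = 410.78 g/s.
Product flow = 691.53 + 1010 = 1701.5 g/s; water fraction = 0.241.

0.241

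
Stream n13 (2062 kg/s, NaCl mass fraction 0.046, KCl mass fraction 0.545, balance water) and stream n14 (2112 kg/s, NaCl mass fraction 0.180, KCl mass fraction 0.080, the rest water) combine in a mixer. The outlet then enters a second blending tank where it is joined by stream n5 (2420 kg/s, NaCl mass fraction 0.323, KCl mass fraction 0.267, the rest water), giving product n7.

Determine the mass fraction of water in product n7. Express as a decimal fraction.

0.515

Overall, product flow = 6594 kg/s.
water in = 2062×0.409 + 2112×0.740 + 2420×0.410 = 3398.4 kg/s.
water fraction in n7 = 0.515.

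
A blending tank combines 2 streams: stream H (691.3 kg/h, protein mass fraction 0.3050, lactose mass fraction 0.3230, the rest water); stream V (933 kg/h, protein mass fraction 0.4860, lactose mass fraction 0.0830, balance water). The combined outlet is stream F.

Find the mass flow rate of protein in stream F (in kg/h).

protein out = protein in = 691.3×0.305 + 933×0.486 = 664.28 kg/h.

664.3 kg/h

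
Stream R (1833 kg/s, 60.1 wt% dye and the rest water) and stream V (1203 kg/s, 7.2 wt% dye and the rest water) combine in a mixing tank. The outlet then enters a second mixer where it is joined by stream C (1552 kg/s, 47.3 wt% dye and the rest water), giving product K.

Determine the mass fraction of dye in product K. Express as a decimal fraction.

0.419

Overall, product flow = 4588 kg/s.
dye in = 1833×0.601 + 1203×0.072 + 1552×0.473 = 1922.3 kg/s.
dye fraction in K = 0.419.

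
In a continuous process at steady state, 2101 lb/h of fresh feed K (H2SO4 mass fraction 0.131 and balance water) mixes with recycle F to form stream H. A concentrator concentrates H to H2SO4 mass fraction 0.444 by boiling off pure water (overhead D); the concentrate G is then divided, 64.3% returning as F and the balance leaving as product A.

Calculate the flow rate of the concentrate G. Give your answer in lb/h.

Overall H2SO4 balance (none leaves overhead): H2SO4 in fresh feed = H2SO4 in product, i.e. 2101×0.131 = (1−0.643)·G·0.444.
G = 275.23/(0.444×0.357) = 1736.4 lb/h.

1736 lb/h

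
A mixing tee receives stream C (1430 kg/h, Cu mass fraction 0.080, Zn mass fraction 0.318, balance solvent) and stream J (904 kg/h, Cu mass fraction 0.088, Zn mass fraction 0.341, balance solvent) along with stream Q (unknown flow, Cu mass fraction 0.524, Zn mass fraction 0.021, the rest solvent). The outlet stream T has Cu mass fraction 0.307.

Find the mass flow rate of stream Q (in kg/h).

2408 kg/h

Let Q be the unknown flow. Total out = 2334 + Q.
Cu balance: 193.95 + 0.524·Q = 0.307·(2334 + Q)
(0.524 − 0.307)·Q = 0.307×2334 − 193.95 = 522.59
Q = 522.59 / 0.217 = 2408.2 kg/h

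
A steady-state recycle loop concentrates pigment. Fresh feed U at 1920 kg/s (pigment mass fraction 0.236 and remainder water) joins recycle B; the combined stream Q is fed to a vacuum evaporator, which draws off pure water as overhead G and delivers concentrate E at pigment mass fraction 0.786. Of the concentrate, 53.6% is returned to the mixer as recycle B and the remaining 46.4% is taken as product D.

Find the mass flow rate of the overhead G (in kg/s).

Overall pigment balance (none leaves overhead): pigment in fresh feed = pigment in product, i.e. 1920×0.236 = (1−0.536)·E·0.786.
E = 453.12/(0.786×0.464) = 1242.4 kg/s.
Recycle B = 0.536×1242.4 = 665.94 kg/s.
Combined feed Q = 1920 + 665.94 = 2585.9 kg/s.
Overhead G = Q − E = 2585.9 − 1242.4 = 1343.5 kg/s.

1344 kg/s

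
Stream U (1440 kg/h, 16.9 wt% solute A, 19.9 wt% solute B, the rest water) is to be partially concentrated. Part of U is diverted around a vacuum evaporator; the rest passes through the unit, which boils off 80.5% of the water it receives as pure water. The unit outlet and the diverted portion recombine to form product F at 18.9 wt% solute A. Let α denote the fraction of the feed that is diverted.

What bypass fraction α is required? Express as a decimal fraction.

0.792

All 1440×0.169 = 243.36 kg/h of solute A reaches F, so F = 243.36/0.189 = 1287.6 kg/h and vapour = 152.38 kg/h.
The evaporator receives (1−α)·1440 of feed at 0.632 water and removes 0.805 of that water:
0.805×0.632×(1−α)×1440 = 152.38
(1−α) = 152.38/732.61 = 0.2080;  α = 0.7920.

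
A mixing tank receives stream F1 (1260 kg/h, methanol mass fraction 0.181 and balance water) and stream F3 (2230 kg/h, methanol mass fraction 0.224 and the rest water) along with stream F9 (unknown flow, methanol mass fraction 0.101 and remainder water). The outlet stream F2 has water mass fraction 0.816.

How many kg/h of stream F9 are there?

1029 kg/h

Let F9 be the unknown flow. Total out = 3490 + F9.
water balance: 2762.4 + 0.899·F9 = 0.816·(3490 + F9)
(0.899 − 0.816)·F9 = 0.816×3490 − 2762.4 = 85.42
F9 = 85.42 / 0.083 = 1029.2 kg/h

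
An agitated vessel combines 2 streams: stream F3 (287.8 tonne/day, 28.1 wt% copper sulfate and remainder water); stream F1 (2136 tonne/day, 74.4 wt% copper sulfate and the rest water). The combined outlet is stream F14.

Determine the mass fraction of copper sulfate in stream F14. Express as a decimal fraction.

0.689

Total flow out = 287.8 + 2136 = 2423.8 tonne/day.
copper sulfate in = 287.8×0.281 + 2136×0.744 = 1670.1 tonne/day.
copper sulfate mass fraction in F14 = 1670.1/2423.8 = 0.689.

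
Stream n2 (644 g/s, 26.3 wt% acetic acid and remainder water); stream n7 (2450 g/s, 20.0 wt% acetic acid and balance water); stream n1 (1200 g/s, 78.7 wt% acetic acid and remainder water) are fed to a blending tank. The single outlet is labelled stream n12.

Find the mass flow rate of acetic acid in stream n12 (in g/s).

acetic acid out = acetic acid in = 644×0.263 + 2450×0.200 + 1200×0.787 = 1603.8 g/s.

1604 g/s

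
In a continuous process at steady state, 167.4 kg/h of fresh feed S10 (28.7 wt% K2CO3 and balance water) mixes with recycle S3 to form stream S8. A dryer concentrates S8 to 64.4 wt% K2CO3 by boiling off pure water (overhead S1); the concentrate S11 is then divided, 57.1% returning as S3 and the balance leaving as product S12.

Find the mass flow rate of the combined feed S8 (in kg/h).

Overall K2CO3 balance (none leaves overhead): K2CO3 in fresh feed = K2CO3 in product, i.e. 167.4×0.287 = (1−0.571)·S11·0.644.
S11 = 48.044/(0.644×0.429) = 173.9 kg/h.
Recycle S3 = 0.571×173.9 = 99.296 kg/h.
Combined feed S8 = 167.4 + 99.296 = 266.7 kg/h.

266.7 kg/h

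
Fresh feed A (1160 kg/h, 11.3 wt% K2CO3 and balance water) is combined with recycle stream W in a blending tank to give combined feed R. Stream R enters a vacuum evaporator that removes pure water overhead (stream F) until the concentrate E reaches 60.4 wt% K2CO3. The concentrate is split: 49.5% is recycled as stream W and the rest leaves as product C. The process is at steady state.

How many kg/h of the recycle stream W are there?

Overall K2CO3 balance (none leaves overhead): K2CO3 in fresh feed = K2CO3 in product, i.e. 1160×0.113 = (1−0.495)·E·0.604.
E = 131.08/(0.604×0.505) = 429.74 kg/h.
Recycle W = 0.495×429.74 = 212.72 kg/h.

212.7 kg/h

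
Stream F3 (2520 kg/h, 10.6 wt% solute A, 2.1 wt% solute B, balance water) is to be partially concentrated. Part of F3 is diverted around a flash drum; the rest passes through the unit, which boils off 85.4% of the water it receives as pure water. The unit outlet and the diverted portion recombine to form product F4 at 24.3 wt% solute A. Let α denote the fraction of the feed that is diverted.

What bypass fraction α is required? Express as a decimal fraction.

0.244

All 2520×0.106 = 267.12 kg/h of solute A reaches F4, so F4 = 267.12/0.243 = 1099.3 kg/h and vapour = 1420.7 kg/h.
The evaporator receives (1−α)·2520 of feed at 0.873 water and removes 0.854 of that water:
0.854×0.873×(1−α)×2520 = 1420.7
(1−α) = 1420.7/1878.8 = 0.7562;  α = 0.2438.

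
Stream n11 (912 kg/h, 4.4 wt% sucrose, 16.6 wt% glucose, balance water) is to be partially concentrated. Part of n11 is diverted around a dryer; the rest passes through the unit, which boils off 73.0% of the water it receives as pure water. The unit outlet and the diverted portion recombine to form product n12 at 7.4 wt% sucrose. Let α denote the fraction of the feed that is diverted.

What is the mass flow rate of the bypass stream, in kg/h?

All 912×0.044 = 40.128 kg/h of sucrose reaches n12, so n12 = 40.128/0.074 = 542.27 kg/h and vapour = 369.73 kg/h.
The evaporator receives (1−α)·912 of feed at 0.790 water and removes 0.730 of that water:
0.730×0.790×(1−α)×912 = 369.73
(1−α) = 369.73/525.95 = 0.7030;  α = 0.2970.
Bypass flow = 0.2970×912 = 270.89 kg/h.

270.9 kg/h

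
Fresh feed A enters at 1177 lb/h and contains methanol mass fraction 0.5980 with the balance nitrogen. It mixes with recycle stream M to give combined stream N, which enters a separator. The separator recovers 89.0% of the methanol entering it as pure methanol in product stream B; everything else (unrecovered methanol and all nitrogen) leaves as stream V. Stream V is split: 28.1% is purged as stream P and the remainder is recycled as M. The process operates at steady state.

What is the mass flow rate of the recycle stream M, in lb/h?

1271 lb/h

nitrogen enters only via A and leaves only via the purge: 1177×0.402 = 0.281×(nitrogen in V), and the separator passes all nitrogen, so nitrogen in N = nitrogen in V = 1683.8 lb/h.
methanol in N: m_A = 1177×0.598 + (1−0.281)·(1−0.890)·m_A, so m_A = 703.85/0.9209 = 764.29 lb/h.
V = (1−0.890)×764.29 + 1683.8 = 1767.9 lb/h.
Recycle M = (1−0.281)×1767.9 = 1271.1 lb/h.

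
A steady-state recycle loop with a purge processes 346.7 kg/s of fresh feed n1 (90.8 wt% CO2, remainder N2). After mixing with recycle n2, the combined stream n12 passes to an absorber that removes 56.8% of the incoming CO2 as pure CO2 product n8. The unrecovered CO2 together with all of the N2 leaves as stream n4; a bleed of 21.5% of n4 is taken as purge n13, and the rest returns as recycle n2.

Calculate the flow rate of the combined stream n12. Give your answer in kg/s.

624.7 kg/s

N2 enters only via n1 and leaves only via the purge: 346.7×0.092 = 0.215×(N2 in n4), and the absorber passes all N2, so N2 in n12 = N2 in n4 = 148.36 kg/s.
CO2 in n12: m_A = 346.7×0.908 + (1−0.215)·(1−0.568)·m_A, so m_A = 314.8/0.6609 = 476.34 kg/s.
n12 = 476.34 + 148.36 = 624.7 kg/s.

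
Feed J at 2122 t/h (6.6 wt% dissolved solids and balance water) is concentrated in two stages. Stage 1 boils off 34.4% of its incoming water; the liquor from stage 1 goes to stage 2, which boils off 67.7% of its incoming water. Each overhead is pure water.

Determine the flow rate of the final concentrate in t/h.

560 t/h

water in feed = 2122×0.934 = 1981.9 t/h.
After stage 1: water left = (1−0.344)×1981.9 = 1300.2; stream total = 1440.2 t/h.
After stage 2: water left = (1−0.677)×1300.2 = 419.95; final concentrate = 560 t/h.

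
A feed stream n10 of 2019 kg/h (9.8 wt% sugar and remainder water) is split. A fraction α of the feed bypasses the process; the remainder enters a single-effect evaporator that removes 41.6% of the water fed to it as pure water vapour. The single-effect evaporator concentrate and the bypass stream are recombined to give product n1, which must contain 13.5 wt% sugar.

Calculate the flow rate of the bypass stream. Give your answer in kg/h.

544.3 kg/h

All 2019×0.098 = 197.86 kg/h of sugar reaches n1, so n1 = 197.86/0.135 = 1465.6 kg/h and vapour = 553.36 kg/h.
The evaporator receives (1−α)·2019 of feed at 0.902 water and removes 0.416 of that water:
0.416×0.902×(1−α)×2019 = 553.36
(1−α) = 553.36/757.59 = 0.7304;  α = 0.2696.
Bypass flow = 0.2696×2019 = 544.3 kg/h.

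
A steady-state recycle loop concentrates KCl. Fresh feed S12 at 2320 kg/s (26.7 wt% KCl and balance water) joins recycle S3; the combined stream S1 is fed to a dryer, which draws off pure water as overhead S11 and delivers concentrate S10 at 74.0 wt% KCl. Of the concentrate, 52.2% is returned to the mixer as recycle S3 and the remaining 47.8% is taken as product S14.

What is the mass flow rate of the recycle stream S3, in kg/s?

914.1 kg/s

Overall KCl balance (none leaves overhead): KCl in fresh feed = KCl in product, i.e. 2320×0.267 = (1−0.522)·S10·0.740.
S10 = 619.44/(0.740×0.478) = 1751.2 kg/s.
Recycle S3 = 0.522×1751.2 = 914.13 kg/s.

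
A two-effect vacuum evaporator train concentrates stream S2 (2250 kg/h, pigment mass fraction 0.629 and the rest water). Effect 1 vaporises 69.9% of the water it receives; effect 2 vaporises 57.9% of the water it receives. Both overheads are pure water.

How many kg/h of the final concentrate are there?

1521 kg/h

water in feed = 2250×0.371 = 834.75 kg/h.
After stage 1: water left = (1−0.699)×834.75 = 251.26; stream total = 1666.5 kg/h.
After stage 2: water left = (1−0.579)×251.26 = 105.78; final concentrate = 1521 kg/h.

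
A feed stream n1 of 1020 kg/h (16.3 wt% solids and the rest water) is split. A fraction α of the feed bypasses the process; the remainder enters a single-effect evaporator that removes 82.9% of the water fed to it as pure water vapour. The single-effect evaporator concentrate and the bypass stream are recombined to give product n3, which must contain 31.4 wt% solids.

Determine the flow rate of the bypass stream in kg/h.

313.1 kg/h

All 1020×0.163 = 166.26 kg/h of solids reaches n3, so n3 = 166.26/0.314 = 529.49 kg/h and vapour = 490.51 kg/h.
The evaporator receives (1−α)·1020 of feed at 0.837 water and removes 0.829 of that water:
0.829×0.837×(1−α)×1020 = 490.51
(1−α) = 490.51/707.75 = 0.6931;  α = 0.3069.
Bypass flow = 0.3069×1020 = 313.08 kg/h.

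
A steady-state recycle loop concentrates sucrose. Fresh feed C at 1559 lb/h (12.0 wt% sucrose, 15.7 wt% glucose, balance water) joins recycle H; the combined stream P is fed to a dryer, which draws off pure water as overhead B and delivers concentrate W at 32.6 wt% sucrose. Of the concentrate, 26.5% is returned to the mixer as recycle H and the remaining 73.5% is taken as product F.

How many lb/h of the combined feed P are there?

Overall sucrose balance (none leaves overhead): sucrose in fresh feed = sucrose in product, i.e. 1559×0.120 = (1−0.265)·W·0.326.
W = 187.08/(0.326×0.735) = 780.77 lb/h.
Recycle H = 0.265×780.77 = 206.9 lb/h.
Combined feed P = 1559 + 206.9 = 1765.9 lb/h.

1766 lb/h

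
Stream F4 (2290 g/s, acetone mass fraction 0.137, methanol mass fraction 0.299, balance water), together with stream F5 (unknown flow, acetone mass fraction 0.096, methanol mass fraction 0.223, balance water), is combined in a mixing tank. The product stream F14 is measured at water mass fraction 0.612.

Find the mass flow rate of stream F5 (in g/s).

Let F5 be the unknown flow. Total out = 2290 + F5.
water balance: 1291.6 + 0.681·F5 = 0.612·(2290 + F5)
(0.681 − 0.612)·F5 = 0.612×2290 − 1291.6 = 109.92
F5 = 109.92 / 0.069 = 1593 g/s

1593 g/s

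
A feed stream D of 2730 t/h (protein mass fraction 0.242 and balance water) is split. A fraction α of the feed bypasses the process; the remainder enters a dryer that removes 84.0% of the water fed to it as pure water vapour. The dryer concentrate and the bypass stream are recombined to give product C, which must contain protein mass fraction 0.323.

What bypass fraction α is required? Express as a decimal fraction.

All 2730×0.242 = 660.66 t/h of protein reaches C, so C = 660.66/0.323 = 2045.4 t/h and vapour = 684.61 t/h.
The evaporator receives (1−α)·2730 of feed at 0.758 water and removes 0.840 of that water:
0.840×0.758×(1−α)×2730 = 684.61
(1−α) = 684.61/1738.2 = 0.3939;  α = 0.6061.

0.606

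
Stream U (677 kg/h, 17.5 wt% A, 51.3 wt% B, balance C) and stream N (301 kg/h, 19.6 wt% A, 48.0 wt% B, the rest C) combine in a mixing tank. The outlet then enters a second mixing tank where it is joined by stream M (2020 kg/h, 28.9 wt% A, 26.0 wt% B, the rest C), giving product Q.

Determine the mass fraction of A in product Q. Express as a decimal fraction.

Overall, product flow = 2998 kg/h.
A in = 677×0.175 + 301×0.196 + 2020×0.289 = 761.25 kg/h.
A fraction in Q = 0.254.

0.254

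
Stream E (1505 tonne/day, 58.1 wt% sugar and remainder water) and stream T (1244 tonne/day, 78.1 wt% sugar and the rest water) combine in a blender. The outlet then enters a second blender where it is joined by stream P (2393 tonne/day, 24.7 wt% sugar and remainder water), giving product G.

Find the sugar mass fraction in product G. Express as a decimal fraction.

Overall, product flow = 5142 tonne/day.
sugar in = 1505×0.581 + 1244×0.781 + 2393×0.247 = 2437 tonne/day.
sugar fraction in G = 0.474.

0.474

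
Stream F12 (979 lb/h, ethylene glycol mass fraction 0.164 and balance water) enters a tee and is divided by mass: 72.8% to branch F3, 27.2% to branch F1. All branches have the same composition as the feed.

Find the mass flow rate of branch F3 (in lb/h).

712.7 lb/h

Branch F3 flow = 0.728×979 = 712.71 lb/h.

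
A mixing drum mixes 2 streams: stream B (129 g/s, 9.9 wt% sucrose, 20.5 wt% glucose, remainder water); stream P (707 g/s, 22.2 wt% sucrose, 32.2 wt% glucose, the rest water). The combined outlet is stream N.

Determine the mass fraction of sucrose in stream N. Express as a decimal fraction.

0.203

Total flow out = 129 + 707 = 836 g/s.
sucrose in = 129×0.099 + 707×0.222 = 169.73 g/s.
sucrose mass fraction in N = 169.73/836 = 0.203.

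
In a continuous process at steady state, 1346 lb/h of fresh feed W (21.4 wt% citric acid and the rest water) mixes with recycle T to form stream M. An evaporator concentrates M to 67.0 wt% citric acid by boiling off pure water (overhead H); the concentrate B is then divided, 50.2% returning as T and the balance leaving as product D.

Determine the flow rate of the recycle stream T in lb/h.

433.4 lb/h

Overall citric acid balance (none leaves overhead): citric acid in fresh feed = citric acid in product, i.e. 1346×0.214 = (1−0.502)·B·0.670.
B = 288.04/(0.670×0.498) = 863.29 lb/h.
Recycle T = 0.502×863.29 = 433.37 lb/h.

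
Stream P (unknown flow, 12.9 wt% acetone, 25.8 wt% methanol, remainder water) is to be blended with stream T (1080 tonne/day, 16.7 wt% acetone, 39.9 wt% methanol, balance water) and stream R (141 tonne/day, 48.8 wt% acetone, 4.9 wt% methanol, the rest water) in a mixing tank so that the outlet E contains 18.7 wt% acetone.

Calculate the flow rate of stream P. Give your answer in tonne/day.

359.3 tonne/day

Let P be the unknown flow. Total out = 1221 + P.
acetone balance: 249.17 + 0.129·P = 0.187·(1221 + P)
(0.129 − 0.187)·P = 0.187×1221 − 249.17 = -20.841
P = -20.841 / -0.058 = 359.33 tonne/day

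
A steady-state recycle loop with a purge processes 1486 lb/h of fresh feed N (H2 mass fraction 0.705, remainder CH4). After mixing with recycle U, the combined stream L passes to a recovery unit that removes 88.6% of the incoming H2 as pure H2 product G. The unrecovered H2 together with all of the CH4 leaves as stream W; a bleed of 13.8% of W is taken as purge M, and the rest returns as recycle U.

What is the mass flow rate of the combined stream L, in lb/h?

CH4 enters only via N and leaves only via the purge: 1486×0.295 = 0.138×(CH4 in W), and the recovery unit passes all CH4, so CH4 in L = CH4 in W = 3176.6 lb/h.
H2 in L: m_A = 1486×0.705 + (1−0.138)·(1−0.886)·m_A, so m_A = 1047.6/0.9017 = 1161.8 lb/h.
L = 1161.8 + 3176.6 = 4338.4 lb/h.

4338 lb/h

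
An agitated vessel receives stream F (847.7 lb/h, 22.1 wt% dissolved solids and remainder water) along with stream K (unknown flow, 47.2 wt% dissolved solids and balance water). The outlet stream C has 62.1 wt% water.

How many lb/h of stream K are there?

Let K be the unknown flow. Total out = 847.7 + K.
water balance: 660.36 + 0.528·K = 0.621·(847.7 + K)
(0.528 − 0.621)·K = 0.621×847.7 − 660.36 = -133.94
K = -133.94 / -0.093 = 1440.2 lb/h

1440 lb/h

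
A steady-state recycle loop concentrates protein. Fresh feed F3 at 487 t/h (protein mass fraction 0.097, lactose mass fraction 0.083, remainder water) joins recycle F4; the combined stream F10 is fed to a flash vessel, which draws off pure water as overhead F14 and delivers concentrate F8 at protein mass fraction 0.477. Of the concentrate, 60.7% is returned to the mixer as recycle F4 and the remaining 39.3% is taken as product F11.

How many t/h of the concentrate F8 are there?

252 t/h

Overall protein balance (none leaves overhead): protein in fresh feed = protein in product, i.e. 487×0.097 = (1−0.607)·F8·0.477.
F8 = 47.239/(0.477×0.393) = 251.99 t/h.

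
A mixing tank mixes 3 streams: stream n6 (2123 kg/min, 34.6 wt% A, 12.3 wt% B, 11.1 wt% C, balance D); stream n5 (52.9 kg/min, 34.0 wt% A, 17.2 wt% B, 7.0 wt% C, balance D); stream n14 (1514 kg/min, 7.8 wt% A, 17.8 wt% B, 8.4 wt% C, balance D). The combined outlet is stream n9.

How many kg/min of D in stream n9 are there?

D out = D in = 2123×0.420 + 52.9×0.418 + 1514×0.660 = 1913 kg/min.

1913 kg/min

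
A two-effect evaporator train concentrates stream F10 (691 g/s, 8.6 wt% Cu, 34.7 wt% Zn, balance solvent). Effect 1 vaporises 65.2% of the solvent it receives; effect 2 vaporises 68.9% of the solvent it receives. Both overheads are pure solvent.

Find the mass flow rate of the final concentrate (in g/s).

solvent in feed = 691×0.567 = 391.8 g/s.
After stage 1: solvent left = (1−0.652)×391.8 = 136.35; stream total = 435.55 g/s.
After stage 2: solvent left = (1−0.689)×136.35 = 42.403; final concentrate = 341.61 g/s.

341.6 g/s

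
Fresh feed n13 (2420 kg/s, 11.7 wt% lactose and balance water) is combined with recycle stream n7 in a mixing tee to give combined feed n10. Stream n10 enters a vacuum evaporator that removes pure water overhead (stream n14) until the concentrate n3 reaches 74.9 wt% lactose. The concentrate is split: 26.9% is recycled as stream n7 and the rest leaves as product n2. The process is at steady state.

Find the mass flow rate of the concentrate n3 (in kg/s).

Overall lactose balance (none leaves overhead): lactose in fresh feed = lactose in product, i.e. 2420×0.117 = (1−0.269)·n3·0.749.
n3 = 283.14/(0.749×0.731) = 517.13 kg/s.

517.1 kg/s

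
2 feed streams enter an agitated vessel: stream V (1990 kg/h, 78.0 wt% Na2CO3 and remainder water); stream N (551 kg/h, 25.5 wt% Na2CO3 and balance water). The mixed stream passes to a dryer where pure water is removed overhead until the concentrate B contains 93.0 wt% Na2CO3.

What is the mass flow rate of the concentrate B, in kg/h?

Na2CO3 entering = 1990×0.780 + 551×0.255 = 1692.7 kg/h.
All Na2CO3 reports to B, so B = 1692.7/0.930 = 1820.1 kg/h.

1820 kg/h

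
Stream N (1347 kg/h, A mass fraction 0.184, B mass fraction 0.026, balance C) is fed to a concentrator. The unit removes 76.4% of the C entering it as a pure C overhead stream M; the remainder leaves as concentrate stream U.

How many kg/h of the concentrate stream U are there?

C entering = 1347×0.790 = 1064.1 kg/h; overhead removed = 0.764×1064.1 = 813 kg/h.
Concentrate = 1347 − 813 = 534 kg/h.

534 kg/h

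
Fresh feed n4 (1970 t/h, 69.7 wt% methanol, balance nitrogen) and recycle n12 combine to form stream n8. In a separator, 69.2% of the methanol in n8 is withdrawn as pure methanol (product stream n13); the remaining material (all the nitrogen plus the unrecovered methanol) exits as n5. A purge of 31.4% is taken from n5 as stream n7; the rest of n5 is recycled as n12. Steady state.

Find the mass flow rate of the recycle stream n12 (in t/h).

1672 t/h

nitrogen enters only via n4 and leaves only via the purge: 1970×0.303 = 0.314×(nitrogen in n5), and the separator passes all nitrogen, so nitrogen in n8 = nitrogen in n5 = 1901 t/h.
methanol in n8: m_A = 1970×0.697 + (1−0.314)·(1−0.692)·m_A, so m_A = 1373.1/0.7887 = 1740.9 t/h.
n5 = (1−0.692)×1740.9 + 1901 = 2437.2 t/h.
Recycle n12 = (1−0.314)×2437.2 = 1671.9 t/h.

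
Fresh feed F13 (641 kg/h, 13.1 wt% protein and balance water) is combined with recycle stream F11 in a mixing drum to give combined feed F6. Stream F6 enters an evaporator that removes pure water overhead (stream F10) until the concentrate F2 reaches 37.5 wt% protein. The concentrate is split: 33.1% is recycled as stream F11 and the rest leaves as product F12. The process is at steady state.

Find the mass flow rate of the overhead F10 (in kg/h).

Overall protein balance (none leaves overhead): protein in fresh feed = protein in product, i.e. 641×0.131 = (1−0.331)·F2·0.375.
F2 = 83.971/(0.375×0.669) = 334.71 kg/h.
Recycle F11 = 0.331×334.71 = 110.79 kg/h.
Combined feed F6 = 641 + 110.79 = 751.79 kg/h.
Overhead F10 = F6 − F2 = 751.79 − 334.71 = 417.08 kg/h.

417.1 kg/h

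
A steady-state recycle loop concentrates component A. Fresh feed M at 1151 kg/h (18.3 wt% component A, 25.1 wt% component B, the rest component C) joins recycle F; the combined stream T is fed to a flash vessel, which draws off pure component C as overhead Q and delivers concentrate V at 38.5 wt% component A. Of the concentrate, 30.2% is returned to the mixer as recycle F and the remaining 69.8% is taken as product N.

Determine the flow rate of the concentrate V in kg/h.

783.8 kg/h

Overall component A balance (none leaves overhead): component A in fresh feed = component A in product, i.e. 1151×0.183 = (1−0.302)·V·0.385.
V = 210.63/(0.385×0.698) = 783.81 kg/h.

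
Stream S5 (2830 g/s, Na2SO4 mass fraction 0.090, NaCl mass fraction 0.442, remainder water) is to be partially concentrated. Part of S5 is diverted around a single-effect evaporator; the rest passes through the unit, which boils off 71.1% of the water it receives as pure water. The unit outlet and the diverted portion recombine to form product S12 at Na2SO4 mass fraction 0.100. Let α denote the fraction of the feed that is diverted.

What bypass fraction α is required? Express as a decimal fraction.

0.699

All 2830×0.090 = 254.7 g/s of Na2SO4 reaches S12, so S12 = 254.7/0.100 = 2547 g/s and vapour = 283 g/s.
The evaporator receives (1−α)·2830 of feed at 0.468 water and removes 0.711 of that water:
0.711×0.468×(1−α)×2830 = 283
(1−α) = 283/941.68 = 0.3005;  α = 0.6995.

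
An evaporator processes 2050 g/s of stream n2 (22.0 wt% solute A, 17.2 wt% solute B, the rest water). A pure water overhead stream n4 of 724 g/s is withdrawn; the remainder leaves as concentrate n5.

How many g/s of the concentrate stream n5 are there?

1326 g/s

Concentrate = 2050 − 724 = 1326 g/s.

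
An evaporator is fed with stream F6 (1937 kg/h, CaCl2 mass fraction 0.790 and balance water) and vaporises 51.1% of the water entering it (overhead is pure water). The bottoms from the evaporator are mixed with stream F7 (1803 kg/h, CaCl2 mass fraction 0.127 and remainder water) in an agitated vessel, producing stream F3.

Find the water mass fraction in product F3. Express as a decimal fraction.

0.502

Vapour removed = 0.511×0.210×1937 = 207.86 kg/h; concentrate = 1729.1 kg/h.
water reaching the mixer = 198.91 (from concentrate) + 1803×0.873 = 1772.9 kg/h.
Product flow = 1729.1 + 1803 = 3532.1 kg/h; water fraction = 0.502.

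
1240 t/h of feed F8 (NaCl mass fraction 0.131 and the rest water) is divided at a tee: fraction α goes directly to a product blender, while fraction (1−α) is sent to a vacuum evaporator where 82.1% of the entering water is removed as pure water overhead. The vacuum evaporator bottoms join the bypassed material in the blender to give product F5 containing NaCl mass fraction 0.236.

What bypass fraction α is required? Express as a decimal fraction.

0.376

All 1240×0.131 = 162.44 t/h of NaCl reaches F5, so F5 = 162.44/0.236 = 688.31 t/h and vapour = 551.69 t/h.
The evaporator receives (1−α)·1240 of feed at 0.869 water and removes 0.821 of that water:
0.821×0.869×(1−α)×1240 = 551.69
(1−α) = 551.69/884.68 = 0.6236;  α = 0.3764.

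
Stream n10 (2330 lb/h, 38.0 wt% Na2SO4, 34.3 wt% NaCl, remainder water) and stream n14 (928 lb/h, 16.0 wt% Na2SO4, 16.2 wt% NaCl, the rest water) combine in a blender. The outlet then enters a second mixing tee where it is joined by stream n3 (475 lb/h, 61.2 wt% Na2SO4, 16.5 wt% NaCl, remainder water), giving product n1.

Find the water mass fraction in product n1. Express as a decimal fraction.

0.370

Overall, product flow = 3733 lb/h.
water in = 2330×0.277 + 928×0.678 + 475×0.223 = 1380.5 lb/h.
water fraction in n1 = 0.370.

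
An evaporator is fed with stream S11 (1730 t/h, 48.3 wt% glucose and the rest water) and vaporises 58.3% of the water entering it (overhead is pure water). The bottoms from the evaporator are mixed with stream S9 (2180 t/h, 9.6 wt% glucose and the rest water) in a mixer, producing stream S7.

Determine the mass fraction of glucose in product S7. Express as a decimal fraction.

0.308

Vapour removed = 0.583×0.517×1730 = 521.44 t/h; concentrate = 1208.6 t/h.
glucose reaching the mixer = 835.59 (from concentrate) + 2180×0.096 = 1044.9 t/h.
Product flow = 1208.6 + 2180 = 3388.6 t/h; glucose fraction = 0.308.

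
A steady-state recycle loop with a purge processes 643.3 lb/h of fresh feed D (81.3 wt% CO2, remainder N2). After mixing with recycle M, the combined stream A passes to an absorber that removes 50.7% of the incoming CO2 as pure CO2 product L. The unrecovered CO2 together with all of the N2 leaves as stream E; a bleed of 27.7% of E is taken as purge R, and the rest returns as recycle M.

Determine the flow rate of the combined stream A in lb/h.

1247 lb/h

N2 enters only via D and leaves only via the purge: 643.3×0.187 = 0.277×(N2 in E), and the absorber passes all N2, so N2 in A = N2 in E = 434.29 lb/h.
CO2 in A: m_A = 643.3×0.813 + (1−0.277)·(1−0.507)·m_A, so m_A = 523/0.6436 = 812.67 lb/h.
A = 812.67 + 434.29 = 1247 lb/h.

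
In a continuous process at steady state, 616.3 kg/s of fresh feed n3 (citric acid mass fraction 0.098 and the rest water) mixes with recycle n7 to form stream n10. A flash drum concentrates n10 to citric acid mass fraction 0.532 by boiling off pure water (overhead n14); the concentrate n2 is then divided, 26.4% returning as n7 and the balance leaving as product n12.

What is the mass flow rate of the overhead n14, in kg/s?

502.8 kg/s

Overall citric acid balance (none leaves overhead): citric acid in fresh feed = citric acid in product, i.e. 616.3×0.098 = (1−0.264)·n2·0.532.
n2 = 60.397/(0.532×0.736) = 154.25 kg/s.
Recycle n7 = 0.264×154.25 = 40.722 kg/s.
Combined feed n10 = 616.3 + 40.722 = 657.02 kg/s.
Overhead n14 = n10 − n2 = 657.02 − 154.25 = 502.77 kg/s.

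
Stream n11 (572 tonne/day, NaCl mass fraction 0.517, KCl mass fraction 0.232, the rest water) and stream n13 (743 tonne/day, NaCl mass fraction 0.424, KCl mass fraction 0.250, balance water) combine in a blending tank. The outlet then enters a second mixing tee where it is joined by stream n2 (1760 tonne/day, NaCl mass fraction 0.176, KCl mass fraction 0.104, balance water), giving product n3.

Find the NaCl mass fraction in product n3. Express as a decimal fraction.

Overall, product flow = 3075 tonne/day.
NaCl in = 572×0.517 + 743×0.424 + 1760×0.176 = 920.52 tonne/day.
NaCl fraction in n3 = 0.299.

0.299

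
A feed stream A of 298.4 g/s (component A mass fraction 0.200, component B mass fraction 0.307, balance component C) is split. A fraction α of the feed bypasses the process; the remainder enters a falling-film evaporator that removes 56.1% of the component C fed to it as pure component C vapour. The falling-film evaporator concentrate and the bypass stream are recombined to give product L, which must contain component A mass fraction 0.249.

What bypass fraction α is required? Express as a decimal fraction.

All 298.4×0.200 = 59.68 g/s of component A reaches L, so L = 59.68/0.249 = 239.68 g/s and vapour = 58.721 g/s.
The evaporator receives (1−α)·298.4 of feed at 0.493 component C and removes 0.561 of that component C:
0.561×0.493×(1−α)×298.4 = 58.721
(1−α) = 58.721/82.529 = 0.7115;  α = 0.2885.

0.288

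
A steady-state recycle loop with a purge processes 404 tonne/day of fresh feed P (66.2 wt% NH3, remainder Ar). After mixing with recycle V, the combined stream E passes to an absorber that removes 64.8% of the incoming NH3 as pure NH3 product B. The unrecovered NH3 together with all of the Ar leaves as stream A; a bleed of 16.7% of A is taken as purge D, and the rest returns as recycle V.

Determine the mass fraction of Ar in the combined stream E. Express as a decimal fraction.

Ar enters only via P and leaves only via the purge: 404×0.338 = 0.167×(Ar in A), and the absorber passes all Ar, so Ar in E = Ar in A = 817.68 tonne/day.
NH3 in E: m_A = 404×0.662 + (1−0.167)·(1−0.648)·m_A, so m_A = 267.45/0.7068 = 378.4 tonne/day.
E = 378.4 + 817.68 = 1196.1 tonne/day.
Ar fraction in E = 817.68/1196.1 = 0.684.

0.684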